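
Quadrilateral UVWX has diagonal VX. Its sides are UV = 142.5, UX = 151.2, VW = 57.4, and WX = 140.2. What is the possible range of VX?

From triangle UVX: |142.5 − 151.2| < VX < 142.5 + 151.2, i.e. 8.7 < VX < 293.7.
From triangle WVX: 82.8 < VX < 197.6.
Both must hold, so VX lies in the intersection.

82.8 < VX < 197.6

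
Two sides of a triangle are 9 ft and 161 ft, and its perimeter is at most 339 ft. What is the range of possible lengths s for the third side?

Triangle inequality alone gives 152 < s < 170.
The perimeter condition gives s ≤ 339 − 9 − 161 = 169.
Intersecting the two: 152 < s ≤ 169.

152 < s ≤ 169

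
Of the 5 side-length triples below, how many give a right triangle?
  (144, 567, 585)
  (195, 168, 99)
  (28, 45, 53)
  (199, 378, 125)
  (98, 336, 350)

4

(144,567,585): 144²+567² = 342225 = 585² → right
(195,168,99): 99²+168² = 38025 = 195² → right
(28,45,53): 28²+45² = 2809 = 53² → right
(199,378,125): 125+199 ≤ 378, not a triangle
(98,336,350): 98²+336² = 122500 = 350² → right
4 of the 5 are right.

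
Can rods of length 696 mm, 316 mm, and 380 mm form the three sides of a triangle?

The two shorter sides sum to 696, exactly equal to the longest side 696.
That gives only a degenerate (flat) triangle — the inequality must be strict.

No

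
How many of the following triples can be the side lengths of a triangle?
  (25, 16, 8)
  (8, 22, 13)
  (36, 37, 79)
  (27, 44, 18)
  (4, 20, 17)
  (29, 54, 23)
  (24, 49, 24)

(8,16,25): 8+16 ≤ 25 → not valid
(8,13,22): 8+13 ≤ 22 → not valid
(36,37,79): 36+37 ≤ 79 → not valid
(18,27,44): 18+27 > 44 → valid
(4,17,20): 4+17 > 20 → valid
(23,29,54): 23+29 ≤ 54 → not valid
(24,24,49): 24+24 ≤ 49 → not valid
2 of the 7 triples form a triangle.

2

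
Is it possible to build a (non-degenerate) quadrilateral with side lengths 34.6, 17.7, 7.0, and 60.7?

No

For a quadrilateral, each side must be shorter than the sum of the others.
Here the longest side is 60.7, but the remaining 3 sides sum to only 59.3.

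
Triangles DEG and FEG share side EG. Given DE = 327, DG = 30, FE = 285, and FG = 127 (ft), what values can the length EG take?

From triangle DEG: |327 − 30| < EG < 327 + 30, i.e. 297 < EG < 357.
From triangle FEG: 158 < EG < 412.
Both must hold, so EG lies in the intersection.

297 < EG < 357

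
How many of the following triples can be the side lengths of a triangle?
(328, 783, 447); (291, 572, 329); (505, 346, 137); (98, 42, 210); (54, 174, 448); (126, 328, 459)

(328,447,783): 328+447 ≤ 783 → not valid
(291,329,572): 291+329 > 572 → valid
(137,346,505): 137+346 ≤ 505 → not valid
(42,98,210): 42+98 ≤ 210 → not valid
(54,174,448): 54+174 ≤ 448 → not valid
(126,328,459): 126+328 ≤ 459 → not valid
1 of the 6 triples forms a triangle.

1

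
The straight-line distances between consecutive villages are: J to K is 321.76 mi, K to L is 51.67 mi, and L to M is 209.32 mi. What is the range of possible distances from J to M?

60.77 ≤ JM ≤ 582.75 mi

The maximum is all hops collinear in one direction: 321.76 + 51.67 + 209.32 = 582.75.
The longest hop is 321.76; the others sum to 260.99. Folding the others back against it leaves at least 321.76 − 260.99 = 60.77.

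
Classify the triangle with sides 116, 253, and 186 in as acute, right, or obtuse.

obtuse

Compare the square of the longest side to the sum of squares of the other two: 116² + 186² = 48052 < 64009 = 253².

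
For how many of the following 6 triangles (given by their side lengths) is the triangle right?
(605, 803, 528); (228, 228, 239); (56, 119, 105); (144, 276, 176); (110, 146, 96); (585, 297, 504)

4

(605,803,528): 528²+605² = 644809 = 803² → right
(228,228,239): 228²+228² = 103968 > 57121 = 239² → acute
(56,119,105): 56²+105² = 14161 = 119² → right
(144,276,176): 144²+176² = 51712 < 76176 = 276² → obtuse
(110,146,96): 96²+110² = 21316 = 146² → right
(585,297,504): 297²+504² = 342225 = 585² → right
4 of the 6 are right.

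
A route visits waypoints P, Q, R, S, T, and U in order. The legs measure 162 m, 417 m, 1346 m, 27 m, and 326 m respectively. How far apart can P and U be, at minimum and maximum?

414 ≤ PU ≤ 2278 m

The maximum is all hops collinear in one direction: 162 + 417 + 1346 + 27 + 326 = 2278.
The longest hop is 1346; the others sum to 932. Folding the others back against it leaves at least 1346 − 932 = 414.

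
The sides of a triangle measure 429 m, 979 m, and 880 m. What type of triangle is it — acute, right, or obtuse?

Compare the square of the longest side to the sum of squares of the other two: 429² + 880² = 958441 = 979².

right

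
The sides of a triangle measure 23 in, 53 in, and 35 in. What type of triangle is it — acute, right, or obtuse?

obtuse

Compare the square of the longest side to the sum of squares of the other two: 23² + 35² = 1754 < 2809 = 53².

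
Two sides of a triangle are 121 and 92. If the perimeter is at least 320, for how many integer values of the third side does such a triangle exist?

106

Triangle inequality: 29 < x < 213. Perimeter ≥ 320 gives x ≥ 320 − 121 − 92 = 107.
So 107 ≤ x < 213; integers 107 through 212: 106 values.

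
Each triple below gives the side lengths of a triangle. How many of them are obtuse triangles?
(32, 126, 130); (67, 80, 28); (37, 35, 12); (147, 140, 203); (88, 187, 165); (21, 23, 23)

(32,126,130): 32²+126² = 16900 = 130² → right
(67,80,28): 28²+67² = 5273 < 6400 = 80² → obtuse
(37,35,12): 12²+35² = 1369 = 37² → right
(147,140,203): 140²+147² = 41209 = 203² → right
(88,187,165): 88²+165² = 34969 = 187² → right
(21,23,23): 21²+23² = 970 > 529 = 23² → acute
1 of the 6 is obtuse.

1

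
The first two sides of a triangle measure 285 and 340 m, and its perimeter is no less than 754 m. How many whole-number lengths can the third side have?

Triangle inequality: 55 < x < 625. Perimeter ≥ 754 gives x ≥ 754 − 285 − 340 = 129.
So 129 ≤ x < 625; integers 129 through 624: 496 values.

496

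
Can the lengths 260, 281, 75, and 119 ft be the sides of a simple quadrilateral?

A quadrilateral exists iff every side is shorter than the sum of the others — equivalently, the longest side is less than the sum of the rest.
Longest side 281 < 454 (sum of the remaining 3), so yes.

Yes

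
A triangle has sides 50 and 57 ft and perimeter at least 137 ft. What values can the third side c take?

30 ≤ c < 107

Triangle inequality alone gives 7 < c < 107.
The perimeter condition gives c ≥ 137 − 50 − 57 = 30.
Intersecting the two: 30 ≤ c < 107.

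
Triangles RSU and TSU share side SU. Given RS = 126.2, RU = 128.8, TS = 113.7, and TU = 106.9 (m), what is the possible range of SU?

From triangle RSU: |126.2 − 128.8| < SU < 126.2 + 128.8, i.e. 2.6 < SU < 255.0.
From triangle TSU: 6.8 < SU < 220.6.
Both must hold, so SU lies in the intersection.

6.8 < SU < 220.6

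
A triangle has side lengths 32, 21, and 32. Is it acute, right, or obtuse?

acute

Compare the square of the longest side to the sum of squares of the other two: 21² + 32² = 1465 > 1024 = 32².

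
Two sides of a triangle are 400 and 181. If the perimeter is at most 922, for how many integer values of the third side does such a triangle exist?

Triangle inequality: 219 < x < 581. Perimeter ≤ 922 gives x ≤ 922 − 400 − 181 = 341.
So 219 < x ≤ 341; integers 220 through 341: 122 values.

122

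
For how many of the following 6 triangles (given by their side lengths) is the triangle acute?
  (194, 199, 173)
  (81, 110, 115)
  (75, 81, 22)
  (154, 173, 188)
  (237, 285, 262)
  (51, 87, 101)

(194,199,173): 173²+194² = 67565 > 39601 = 199² → acute
(81,110,115): 81²+110² = 18661 > 13225 = 115² → acute
(75,81,22): 22²+75² = 6109 < 6561 = 81² → obtuse
(154,173,188): 154²+173² = 53645 > 35344 = 188² → acute
(237,285,262): 237²+262² = 124813 > 81225 = 285² → acute
(51,87,101): 51²+87² = 10170 < 10201 = 101² → obtuse
4 of the 6 are acute.

4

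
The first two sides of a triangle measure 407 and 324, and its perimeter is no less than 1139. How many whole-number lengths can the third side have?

Triangle inequality: 83 < x < 731. Perimeter ≥ 1139 gives x ≥ 1139 − 407 − 324 = 408.
So 408 ≤ x < 731; integers 408 through 730: 323 values.

323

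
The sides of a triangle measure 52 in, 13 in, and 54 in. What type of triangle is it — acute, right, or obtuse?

obtuse

Compare the square of the longest side to the sum of squares of the other two: 13² + 52² = 2873 < 2916 = 54².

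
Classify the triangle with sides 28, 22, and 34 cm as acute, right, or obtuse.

Compare the square of the longest side to the sum of squares of the other two: 22² + 28² = 1268 > 1156 = 34².

acute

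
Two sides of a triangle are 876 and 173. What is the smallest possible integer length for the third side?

704

The third side must be strictly greater than |876 − 173| = 703.
The smallest integer above 703 is 704.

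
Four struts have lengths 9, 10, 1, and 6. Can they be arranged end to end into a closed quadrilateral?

Yes

A quadrilateral exists iff every side is shorter than the sum of the others — equivalently, the longest side is less than the sum of the rest.
Longest side 10 < 16 (sum of the remaining 3), so yes.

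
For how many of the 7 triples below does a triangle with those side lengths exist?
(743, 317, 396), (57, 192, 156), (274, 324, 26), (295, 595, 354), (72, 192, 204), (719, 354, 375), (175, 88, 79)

4

(317,396,743): 317+396 ≤ 743 → not valid
(57,156,192): 57+156 > 192 → valid
(26,274,324): 26+274 ≤ 324 → not valid
(295,354,595): 295+354 > 595 → valid
(72,192,204): 72+192 > 204 → valid
(354,375,719): 354+375 > 719 → valid
(79,88,175): 79+88 ≤ 175 → not valid
4 of the 7 triples form a triangle.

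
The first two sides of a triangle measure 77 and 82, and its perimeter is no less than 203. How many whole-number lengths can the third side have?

115

Triangle inequality: 5 < x < 159. Perimeter ≥ 203 gives x ≥ 203 − 77 − 82 = 44.
So 44 ≤ x < 159; integers 44 through 158: 115 values.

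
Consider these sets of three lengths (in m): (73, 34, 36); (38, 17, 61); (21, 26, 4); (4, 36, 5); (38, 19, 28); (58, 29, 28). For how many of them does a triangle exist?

1

(34,36,73): 34+36 ≤ 73 → not valid
(17,38,61): 17+38 ≤ 61 → not valid
(4,21,26): 4+21 ≤ 26 → not valid
(4,5,36): 4+5 ≤ 36 → not valid
(19,28,38): 19+28 > 38 → valid
(28,29,58): 28+29 ≤ 58 → not valid
1 of the 6 triples forms a triangle.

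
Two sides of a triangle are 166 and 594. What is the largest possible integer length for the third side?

The third side must be strictly less than 166 + 594 = 760.
The largest integer below 760 is 759.

759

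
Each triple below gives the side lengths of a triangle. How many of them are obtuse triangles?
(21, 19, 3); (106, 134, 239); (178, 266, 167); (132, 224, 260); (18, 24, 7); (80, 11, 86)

5

(21,19,3): 3²+19² = 370 < 441 = 21² → obtuse
(106,134,239): 106²+134² = 29192 < 57121 = 239² → obtuse
(178,266,167): 167²+178² = 59573 < 70756 = 266² → obtuse
(132,224,260): 132²+224² = 67600 = 260² → right
(18,24,7): 7²+18² = 373 < 576 = 24² → obtuse
(80,11,86): 11²+80² = 6521 < 7396 = 86² → obtuse
5 of the 6 are obtuse.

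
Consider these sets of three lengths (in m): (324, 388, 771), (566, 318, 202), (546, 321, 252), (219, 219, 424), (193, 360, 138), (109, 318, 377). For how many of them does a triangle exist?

(324,388,771): 324+388 ≤ 771 → not valid
(202,318,566): 202+318 ≤ 566 → not valid
(252,321,546): 252+321 > 546 → valid
(219,219,424): 219+219 > 424 → valid
(138,193,360): 138+193 ≤ 360 → not valid
(109,318,377): 109+318 > 377 → valid
3 of the 6 triples form a triangle.

3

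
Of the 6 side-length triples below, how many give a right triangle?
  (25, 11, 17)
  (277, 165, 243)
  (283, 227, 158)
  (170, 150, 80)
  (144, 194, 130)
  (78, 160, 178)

(25,11,17): 11²+17² = 410 < 625 = 25² → obtuse
(277,165,243): 165²+243² = 86274 > 76729 = 277² → acute
(283,227,158): 158²+227² = 76493 < 80089 = 283² → obtuse
(170,150,80): 80²+150² = 28900 = 170² → right
(144,194,130): 130²+144² = 37636 = 194² → right
(78,160,178): 78²+160² = 31684 = 178² → right
3 of the 6 are right.

3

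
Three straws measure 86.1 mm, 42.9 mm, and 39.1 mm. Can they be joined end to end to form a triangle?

No

The longest side is 86.1, but the other two sum to only 82.0.
82.0 < 86.1, so the triangle inequality fails.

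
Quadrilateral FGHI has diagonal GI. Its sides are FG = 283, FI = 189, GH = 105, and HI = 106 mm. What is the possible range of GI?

From triangle FGI: |283 − 189| < GI < 283 + 189, i.e. 94 < GI < 472.
From triangle HGI: 1 < GI < 211.
Both must hold, so GI lies in the intersection.

94 < GI < 211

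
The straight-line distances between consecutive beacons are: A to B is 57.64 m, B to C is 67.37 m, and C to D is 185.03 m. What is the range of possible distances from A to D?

The maximum is all hops collinear in one direction: 57.64 + 67.37 + 185.03 = 310.04.
The longest hop is 185.03; the others sum to 125.01. Folding the others back against it leaves at least 185.03 − 125.01 = 60.02.

60.02 ≤ AD ≤ 310.04 m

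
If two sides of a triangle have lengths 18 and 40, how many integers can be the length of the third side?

35

The third side lies in the open interval (22, 58).
Integers from 23 to 57 inclusive: 57 − 23 + 1 = 35.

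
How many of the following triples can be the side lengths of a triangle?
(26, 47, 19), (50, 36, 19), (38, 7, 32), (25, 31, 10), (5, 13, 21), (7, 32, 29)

4

(19,26,47): 19+26 ≤ 47 → not valid
(19,36,50): 19+36 > 50 → valid
(7,32,38): 7+32 > 38 → valid
(10,25,31): 10+25 > 31 → valid
(5,13,21): 5+13 ≤ 21 → not valid
(7,29,32): 7+29 > 32 → valid
4 of the 6 triples form a triangle.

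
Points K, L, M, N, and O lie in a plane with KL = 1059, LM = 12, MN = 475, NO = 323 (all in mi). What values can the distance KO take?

The maximum is all hops collinear in one direction: 1059 + 12 + 475 + 323 = 1869.
The longest hop is 1059; the others sum to 810. Folding the others back against it leaves at least 1059 − 810 = 249.

249 ≤ KO ≤ 1869 mi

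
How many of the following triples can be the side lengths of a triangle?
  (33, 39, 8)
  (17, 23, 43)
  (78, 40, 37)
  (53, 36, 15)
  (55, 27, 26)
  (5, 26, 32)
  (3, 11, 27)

1

(8,33,39): 8+33 > 39 → valid
(17,23,43): 17+23 ≤ 43 → not valid
(37,40,78): 37+40 ≤ 78 → not valid
(15,36,53): 15+36 ≤ 53 → not valid
(26,27,55): 26+27 ≤ 55 → not valid
(5,26,32): 5+26 ≤ 32 → not valid
(3,11,27): 3+11 ≤ 27 → not valid
1 of the 7 triples forms a triangle.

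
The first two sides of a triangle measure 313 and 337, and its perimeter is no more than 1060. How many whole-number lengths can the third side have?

Triangle inequality: 24 < x < 650. Perimeter ≤ 1060 gives x ≤ 1060 − 313 − 337 = 410.
So 24 < x ≤ 410; integers 25 through 410: 386 values.

386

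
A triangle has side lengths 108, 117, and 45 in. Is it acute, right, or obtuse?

Compare the square of the longest side to the sum of squares of the other two: 45² + 108² = 13689 = 117².

right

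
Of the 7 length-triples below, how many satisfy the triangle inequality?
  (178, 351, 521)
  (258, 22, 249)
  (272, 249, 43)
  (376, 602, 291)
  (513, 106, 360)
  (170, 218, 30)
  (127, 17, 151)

(178,351,521): 178+351 > 521 → valid
(22,249,258): 22+249 > 258 → valid
(43,249,272): 43+249 > 272 → valid
(291,376,602): 291+376 > 602 → valid
(106,360,513): 106+360 ≤ 513 → not valid
(30,170,218): 30+170 ≤ 218 → not valid
(17,127,151): 17+127 ≤ 151 → not valid
4 of the 7 triples form a triangle.

4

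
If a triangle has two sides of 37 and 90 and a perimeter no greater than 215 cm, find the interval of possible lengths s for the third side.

Triangle inequality alone gives 53 < s < 127.
The perimeter condition gives s ≤ 215 − 37 − 90 = 88.
Intersecting the two: 53 < s ≤ 88.

53 < s ≤ 88 cm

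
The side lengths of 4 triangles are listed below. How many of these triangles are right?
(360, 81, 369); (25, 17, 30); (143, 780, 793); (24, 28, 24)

(360,81,369): 81²+360² = 136161 = 369² → right
(25,17,30): 17²+25² = 914 > 900 = 30² → acute
(143,780,793): 143²+780² = 628849 = 793² → right
(24,28,24): 24²+24² = 1152 > 784 = 28² → acute
2 of the 4 are right.

2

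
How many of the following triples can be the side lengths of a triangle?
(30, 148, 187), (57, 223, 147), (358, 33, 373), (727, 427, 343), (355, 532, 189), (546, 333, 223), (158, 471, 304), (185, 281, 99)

(30,148,187): 30+148 ≤ 187 → not valid
(57,147,223): 57+147 ≤ 223 → not valid
(33,358,373): 33+358 > 373 → valid
(343,427,727): 343+427 > 727 → valid
(189,355,532): 189+355 > 532 → valid
(223,333,546): 223+333 > 546 → valid
(158,304,471): 158+304 ≤ 471 → not valid
(99,185,281): 99+185 > 281 → valid
5 of the 8 triples form a triangle.

5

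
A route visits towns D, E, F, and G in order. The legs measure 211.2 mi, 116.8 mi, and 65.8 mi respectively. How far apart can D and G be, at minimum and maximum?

The maximum is all hops collinear in one direction: 211.2 + 116.8 + 65.8 = 393.8.
The longest hop is 211.2; the others sum to 182.6. Folding the others back against it leaves at least 211.2 − 182.6 = 28.6.

28.6 ≤ DG ≤ 393.8 mi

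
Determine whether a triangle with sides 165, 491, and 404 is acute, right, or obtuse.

Compare the square of the longest side to the sum of squares of the other two: 165² + 404² = 190441 < 241081 = 491².

obtuse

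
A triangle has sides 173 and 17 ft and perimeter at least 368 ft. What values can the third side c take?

178 ≤ c < 190 ft

Triangle inequality alone gives 156 < c < 190.
The perimeter condition gives c ≥ 368 − 173 − 17 = 178.
Intersecting the two: 178 ≤ c < 190.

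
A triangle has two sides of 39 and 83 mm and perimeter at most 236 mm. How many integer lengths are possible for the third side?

Triangle inequality: 44 < x < 122. Perimeter ≤ 236 gives x ≤ 236 − 39 − 83 = 114.
So 44 < x ≤ 114; integers 45 through 114: 70 values.

70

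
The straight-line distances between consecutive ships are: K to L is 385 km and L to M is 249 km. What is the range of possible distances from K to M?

136 ≤ KM ≤ 634 km

By the triangle inequality, |385 − 249| ≤ KM ≤ 385 + 249.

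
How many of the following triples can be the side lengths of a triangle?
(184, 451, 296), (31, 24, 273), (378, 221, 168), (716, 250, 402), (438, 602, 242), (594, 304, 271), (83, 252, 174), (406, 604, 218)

(184,296,451): 184+296 > 451 → valid
(24,31,273): 24+31 ≤ 273 → not valid
(168,221,378): 168+221 > 378 → valid
(250,402,716): 250+402 ≤ 716 → not valid
(242,438,602): 242+438 > 602 → valid
(271,304,594): 271+304 ≤ 594 → not valid
(83,174,252): 83+174 > 252 → valid
(218,406,604): 218+406 > 604 → valid
5 of the 8 triples form a triangle.

5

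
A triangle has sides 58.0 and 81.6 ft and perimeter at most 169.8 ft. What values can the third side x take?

Triangle inequality alone gives 23.6 < x < 139.6.
The perimeter condition gives x ≤ 169.8 − 58.0 − 81.6 = 30.2.
Intersecting the two: 23.6 < x ≤ 30.2.

23.6 < x ≤ 30.2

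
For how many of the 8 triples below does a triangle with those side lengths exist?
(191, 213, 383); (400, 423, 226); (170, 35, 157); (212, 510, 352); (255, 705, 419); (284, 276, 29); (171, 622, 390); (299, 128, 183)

(191,213,383): 191+213 > 383 → valid
(226,400,423): 226+400 > 423 → valid
(35,157,170): 35+157 > 170 → valid
(212,352,510): 212+352 > 510 → valid
(255,419,705): 255+419 ≤ 705 → not valid
(29,276,284): 29+276 > 284 → valid
(171,390,622): 171+390 ≤ 622 → not valid
(128,183,299): 128+183 > 299 → valid
6 of the 8 triples form a triangle.

6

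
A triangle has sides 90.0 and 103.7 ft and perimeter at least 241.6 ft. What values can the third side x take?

Triangle inequality alone gives 13.7 < x < 193.7.
The perimeter condition gives x ≥ 241.6 − 90.0 − 103.7 = 47.9.
Intersecting the two: 47.9 ≤ x < 193.7.

47.9 ≤ x < 193.7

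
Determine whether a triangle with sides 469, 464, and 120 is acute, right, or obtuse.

acute

Compare the square of the longest side to the sum of squares of the other two: 120² + 464² = 229696 > 219961 = 469².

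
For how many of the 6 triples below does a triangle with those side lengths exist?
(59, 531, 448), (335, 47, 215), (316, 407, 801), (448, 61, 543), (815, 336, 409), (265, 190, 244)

1

(59,448,531): 59+448 ≤ 531 → not valid
(47,215,335): 47+215 ≤ 335 → not valid
(316,407,801): 316+407 ≤ 801 → not valid
(61,448,543): 61+448 ≤ 543 → not valid
(336,409,815): 336+409 ≤ 815 → not valid
(190,244,265): 190+244 > 265 → valid
1 of the 6 triples forms a triangle.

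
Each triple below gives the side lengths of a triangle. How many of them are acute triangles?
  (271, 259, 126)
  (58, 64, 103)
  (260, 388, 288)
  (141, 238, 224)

2

(271,259,126): 126²+259² = 82957 > 73441 = 271² → acute
(58,64,103): 58²+64² = 7460 < 10609 = 103² → obtuse
(260,388,288): 260²+288² = 150544 = 388² → right
(141,238,224): 141²+224² = 70057 > 56644 = 238² → acute
2 of the 4 are acute.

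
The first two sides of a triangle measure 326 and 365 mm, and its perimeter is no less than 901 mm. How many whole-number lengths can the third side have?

481

Triangle inequality: 39 < x < 691. Perimeter ≥ 901 gives x ≥ 901 − 326 − 365 = 210.
So 210 ≤ x < 691; integers 210 through 690: 481 values.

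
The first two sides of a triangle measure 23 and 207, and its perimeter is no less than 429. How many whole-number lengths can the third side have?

Triangle inequality: 184 < x < 230. Perimeter ≥ 429 gives x ≥ 429 − 23 − 207 = 199.
So 199 ≤ x < 230; integers 199 through 229: 31 values.

31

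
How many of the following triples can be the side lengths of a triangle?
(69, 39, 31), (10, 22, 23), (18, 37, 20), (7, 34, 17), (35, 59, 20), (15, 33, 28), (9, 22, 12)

(31,39,69): 31+39 > 69 → valid
(10,22,23): 10+22 > 23 → valid
(18,20,37): 18+20 > 37 → valid
(7,17,34): 7+17 ≤ 34 → not valid
(20,35,59): 20+35 ≤ 59 → not valid
(15,28,33): 15+28 > 33 → valid
(9,12,22): 9+12 ≤ 22 → not valid
4 of the 7 triples form a triangle.

4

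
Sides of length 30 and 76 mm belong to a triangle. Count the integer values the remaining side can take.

59

The third side lies in the open interval (46, 106).
Integers from 47 to 105 inclusive: 105 − 47 + 1 = 59.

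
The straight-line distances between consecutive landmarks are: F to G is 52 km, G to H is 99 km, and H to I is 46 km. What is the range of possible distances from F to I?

The maximum is all hops collinear in one direction: 52 + 99 + 46 = 197.
The longest hop is 99; the others sum to 98. Folding the others back against it leaves at least 99 − 98 = 1.

1 ≤ FI ≤ 197 km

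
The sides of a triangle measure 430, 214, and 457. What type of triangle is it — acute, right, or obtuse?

acute

Compare the square of the longest side to the sum of squares of the other two: 214² + 430² = 230696 > 208849 = 457².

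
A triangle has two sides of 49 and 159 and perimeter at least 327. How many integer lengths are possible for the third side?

89

Triangle inequality: 110 < x < 208. Perimeter ≥ 327 gives x ≥ 327 − 49 − 159 = 119.
So 119 ≤ x < 208; integers 119 through 207: 89 values.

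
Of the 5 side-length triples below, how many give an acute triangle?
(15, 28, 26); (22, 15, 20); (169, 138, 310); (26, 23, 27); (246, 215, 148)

(15,28,26): 15²+26² = 901 > 784 = 28² → acute
(22,15,20): 15²+20² = 625 > 484 = 22² → acute
(169,138,310): 138+169 ≤ 310, not a triangle
(26,23,27): 23²+26² = 1205 > 729 = 27² → acute
(246,215,148): 148²+215² = 68129 > 60516 = 246² → acute
4 of the 5 are acute.

4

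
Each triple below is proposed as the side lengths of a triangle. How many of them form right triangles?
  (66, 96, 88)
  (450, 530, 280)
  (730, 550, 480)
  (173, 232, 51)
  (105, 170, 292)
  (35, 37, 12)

(66,96,88): 66²+88² = 12100 > 9216 = 96² → acute
(450,530,280): 280²+450² = 280900 = 530² → right
(730,550,480): 480²+550² = 532900 = 730² → right
(173,232,51): 51+173 ≤ 232, not a triangle
(105,170,292): 105+170 ≤ 292, not a triangle
(35,37,12): 12²+35² = 1369 = 37² → right
3 of the 6 are right.

3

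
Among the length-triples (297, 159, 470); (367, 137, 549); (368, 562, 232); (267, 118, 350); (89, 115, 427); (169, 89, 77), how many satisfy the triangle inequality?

(159,297,470): 159+297 ≤ 470 → not valid
(137,367,549): 137+367 ≤ 549 → not valid
(232,368,562): 232+368 > 562 → valid
(118,267,350): 118+267 > 350 → valid
(89,115,427): 89+115 ≤ 427 → not valid
(77,89,169): 77+89 ≤ 169 → not valid
2 of the 6 triples form a triangle.

2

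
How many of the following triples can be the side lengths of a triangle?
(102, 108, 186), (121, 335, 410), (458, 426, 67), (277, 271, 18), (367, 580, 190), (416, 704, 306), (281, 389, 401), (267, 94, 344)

(102,108,186): 102+108 > 186 → valid
(121,335,410): 121+335 > 410 → valid
(67,426,458): 67+426 > 458 → valid
(18,271,277): 18+271 > 277 → valid
(190,367,580): 190+367 ≤ 580 → not valid
(306,416,704): 306+416 > 704 → valid
(281,389,401): 281+389 > 401 → valid
(94,267,344): 94+267 > 344 → valid
7 of the 8 triples form a triangle.

7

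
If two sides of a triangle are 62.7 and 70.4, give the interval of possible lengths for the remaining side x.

By the triangle inequality, x must be less than 62.7 + 70.4 = 133.1 and greater than |62.7 − 70.4| = 7.7.

7.7 < x < 133.1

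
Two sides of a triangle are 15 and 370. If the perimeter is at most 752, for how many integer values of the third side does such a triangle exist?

Triangle inequality: 355 < x < 385. Perimeter ≤ 752 gives x ≤ 752 − 15 − 370 = 367.
So 355 < x ≤ 367; integers 356 through 367: 12 values.

12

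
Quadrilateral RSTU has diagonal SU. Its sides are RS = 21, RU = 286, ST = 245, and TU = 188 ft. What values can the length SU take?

265 < SU < 307

From triangle RSU: |21 − 286| < SU < 21 + 286, i.e. 265 < SU < 307.
From triangle TSU: 57 < SU < 433.
Both must hold, so SU lies in the intersection.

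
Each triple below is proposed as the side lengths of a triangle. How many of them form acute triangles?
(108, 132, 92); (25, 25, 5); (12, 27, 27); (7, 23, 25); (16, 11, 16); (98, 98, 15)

(108,132,92): 92²+108² = 20128 > 17424 = 132² → acute
(25,25,5): 5²+25² = 650 > 625 = 25² → acute
(12,27,27): 12²+27² = 873 > 729 = 27² → acute
(7,23,25): 7²+23² = 578 < 625 = 25² → obtuse
(16,11,16): 11²+16² = 377 > 256 = 16² → acute
(98,98,15): 15²+98² = 9829 > 9604 = 98² → acute
5 of the 6 are acute.

5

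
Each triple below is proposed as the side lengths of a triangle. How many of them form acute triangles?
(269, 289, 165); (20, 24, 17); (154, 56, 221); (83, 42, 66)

2

(269,289,165): 165²+269² = 99586 > 83521 = 289² → acute
(20,24,17): 17²+20² = 689 > 576 = 24² → acute
(154,56,221): 56+154 ≤ 221, not a triangle
(83,42,66): 42²+66² = 6120 < 6889 = 83² → obtuse
2 of the 4 are acute.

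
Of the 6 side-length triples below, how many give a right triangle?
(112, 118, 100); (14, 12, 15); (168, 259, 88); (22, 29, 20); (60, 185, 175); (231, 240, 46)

1

(112,118,100): 100²+112² = 22544 > 13924 = 118² → acute
(14,12,15): 12²+14² = 340 > 225 = 15² → acute
(168,259,88): 88+168 ≤ 259, not a triangle
(22,29,20): 20²+22² = 884 > 841 = 29² → acute
(60,185,175): 60²+175² = 34225 = 185² → right
(231,240,46): 46²+231² = 55477 < 57600 = 240² → obtuse
1 of the 6 is right.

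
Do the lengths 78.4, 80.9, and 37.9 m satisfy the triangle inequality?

The longest side is 80.9, and the other two sum to 116.3.
Since 116.3 > 80.9, the triangle inequality holds.

Yes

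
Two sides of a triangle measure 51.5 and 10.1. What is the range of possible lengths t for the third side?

By the triangle inequality, t must be less than 51.5 + 10.1 = 61.6 and greater than |51.5 − 10.1| = 41.4.

41.4 < t < 61.6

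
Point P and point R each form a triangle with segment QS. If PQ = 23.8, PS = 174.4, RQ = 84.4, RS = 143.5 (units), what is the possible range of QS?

From triangle PQS: |23.8 − 174.4| < QS < 23.8 + 174.4, i.e. 150.6 < QS < 198.2.
From triangle RQS: 59.1 < QS < 227.9.
Both must hold, so QS lies in the intersection.

150.6 < QS < 198.2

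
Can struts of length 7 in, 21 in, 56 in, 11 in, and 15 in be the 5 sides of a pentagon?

For a pentagon, each side must be shorter than the sum of the others.
Here the longest side is 56, but the remaining 4 sides sum to only 54.

No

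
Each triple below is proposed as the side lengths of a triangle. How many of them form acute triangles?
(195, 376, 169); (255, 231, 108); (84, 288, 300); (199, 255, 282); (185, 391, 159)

(195,376,169): 169+195 ≤ 376, not a triangle
(255,231,108): 108²+231² = 65025 = 255² → right
(84,288,300): 84²+288² = 90000 = 300² → right
(199,255,282): 199²+255² = 104626 > 79524 = 282² → acute
(185,391,159): 159+185 ≤ 391, not a triangle
1 of the 5 is acute.

1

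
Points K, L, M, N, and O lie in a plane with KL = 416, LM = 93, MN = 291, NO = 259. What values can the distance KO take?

0 ≤ KO ≤ 1059

The maximum is all hops collinear in one direction: 416 + 93 + 291 + 259 = 1059.
The longest hop is 416; the others sum to 643. Since 416 ≤ 643, the path can fold back on itself completely, so the minimum distance is 0.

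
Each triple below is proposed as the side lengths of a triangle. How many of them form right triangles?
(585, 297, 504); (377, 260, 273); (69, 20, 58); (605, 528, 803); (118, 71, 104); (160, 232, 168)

4

(585,297,504): 297²+504² = 342225 = 585² → right
(377,260,273): 260²+273² = 142129 = 377² → right
(69,20,58): 20²+58² = 3764 < 4761 = 69² → obtuse
(605,528,803): 528²+605² = 644809 = 803² → right
(118,71,104): 71²+104² = 15857 > 13924 = 118² → acute
(160,232,168): 160²+168² = 53824 = 232² → right
4 of the 6 are right.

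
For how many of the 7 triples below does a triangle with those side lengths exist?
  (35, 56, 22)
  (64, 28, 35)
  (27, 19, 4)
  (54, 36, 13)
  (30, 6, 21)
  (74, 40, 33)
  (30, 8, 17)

(22,35,56): 22+35 > 56 → valid
(28,35,64): 28+35 ≤ 64 → not valid
(4,19,27): 4+19 ≤ 27 → not valid
(13,36,54): 13+36 ≤ 54 → not valid
(6,21,30): 6+21 ≤ 30 → not valid
(33,40,74): 33+40 ≤ 74 → not valid
(8,17,30): 8+17 ≤ 30 → not valid
1 of the 7 triples forms a triangle.

1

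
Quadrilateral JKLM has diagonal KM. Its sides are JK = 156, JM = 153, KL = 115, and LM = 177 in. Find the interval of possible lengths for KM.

62 < KM < 292

From triangle JKM: |156 − 153| < KM < 156 + 153, i.e. 3 < KM < 309.
From triangle LKM: 62 < KM < 292.
Both must hold, so KM lies in the intersection.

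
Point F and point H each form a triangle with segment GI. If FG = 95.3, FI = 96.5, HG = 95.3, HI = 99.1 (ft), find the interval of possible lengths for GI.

3.8 < GI < 191.8

From triangle FGI: |95.3 − 96.5| < GI < 95.3 + 96.5, i.e. 1.2 < GI < 191.8.
From triangle HGI: 3.8 < GI < 194.4.
Both must hold, so GI lies in the intersection.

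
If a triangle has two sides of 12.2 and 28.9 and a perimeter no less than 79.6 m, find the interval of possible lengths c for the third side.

Triangle inequality alone gives 16.7 < c < 41.1.
The perimeter condition gives c ≥ 79.6 − 12.2 − 28.9 = 38.5.
Intersecting the two: 38.5 ≤ c < 41.1.

38.5 ≤ c < 41.1 m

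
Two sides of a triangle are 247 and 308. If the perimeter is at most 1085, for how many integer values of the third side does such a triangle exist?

469

Triangle inequality: 61 < x < 555. Perimeter ≤ 1085 gives x ≤ 1085 − 247 − 308 = 530.
So 61 < x ≤ 530; integers 62 through 530: 469 values.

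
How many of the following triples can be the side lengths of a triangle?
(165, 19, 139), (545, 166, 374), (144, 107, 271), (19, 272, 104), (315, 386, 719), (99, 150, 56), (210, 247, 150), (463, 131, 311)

2

(19,139,165): 19+139 ≤ 165 → not valid
(166,374,545): 166+374 ≤ 545 → not valid
(107,144,271): 107+144 ≤ 271 → not valid
(19,104,272): 19+104 ≤ 272 → not valid
(315,386,719): 315+386 ≤ 719 → not valid
(56,99,150): 56+99 > 150 → valid
(150,210,247): 150+210 > 247 → valid
(131,311,463): 131+311 ≤ 463 → not valid
2 of the 8 triples form a triangle.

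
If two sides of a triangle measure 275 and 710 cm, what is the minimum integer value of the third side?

436

The third side must be strictly greater than |275 − 710| = 435.
The smallest integer above 435 is 436.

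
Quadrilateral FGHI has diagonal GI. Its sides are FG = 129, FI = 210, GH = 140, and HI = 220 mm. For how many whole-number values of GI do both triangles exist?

From triangle FGI: 81 < GI < 339.
From triangle HGI: 80 < GI < 360.
Intersection: 81 < GI < 339, so integers 82 through 338: 257 values.

257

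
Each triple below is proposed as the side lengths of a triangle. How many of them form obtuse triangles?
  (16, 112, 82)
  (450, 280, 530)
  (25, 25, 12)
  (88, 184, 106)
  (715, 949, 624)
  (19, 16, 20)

(16,112,82): 16+82 ≤ 112, not a triangle
(450,280,530): 280²+450² = 280900 = 530² → right
(25,25,12): 12²+25² = 769 > 625 = 25² → acute
(88,184,106): 88²+106² = 18980 < 33856 = 184² → obtuse
(715,949,624): 624²+715² = 900601 = 949² → right
(19,16,20): 16²+19² = 617 > 400 = 20² → acute
1 of the 6 is obtuse.

1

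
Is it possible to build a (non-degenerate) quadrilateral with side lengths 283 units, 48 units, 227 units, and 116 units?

Yes

A quadrilateral exists iff every side is shorter than the sum of the others — equivalently, the longest side is less than the sum of the rest.
Longest side 283 < 391 (sum of the remaining 3), so yes.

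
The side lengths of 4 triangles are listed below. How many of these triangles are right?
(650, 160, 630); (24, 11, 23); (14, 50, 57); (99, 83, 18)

1

(650,160,630): 160²+630² = 422500 = 650² → right
(24,11,23): 11²+23² = 650 > 576 = 24² → acute
(14,50,57): 14²+50² = 2696 < 3249 = 57² → obtuse
(99,83,18): 18²+83² = 7213 < 9801 = 99² → obtuse
1 of the 4 is right.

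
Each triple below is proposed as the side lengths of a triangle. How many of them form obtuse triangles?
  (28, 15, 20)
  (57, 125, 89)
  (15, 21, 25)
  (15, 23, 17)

(28,15,20): 15²+20² = 625 < 784 = 28² → obtuse
(57,125,89): 57²+89² = 11170 < 15625 = 125² → obtuse
(15,21,25): 15²+21² = 666 > 625 = 25² → acute
(15,23,17): 15²+17² = 514 < 529 = 23² → obtuse
3 of the 4 are obtuse.

3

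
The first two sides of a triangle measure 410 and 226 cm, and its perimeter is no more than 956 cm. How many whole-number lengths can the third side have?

Triangle inequality: 184 < x < 636. Perimeter ≤ 956 gives x ≤ 956 − 410 − 226 = 320.
So 184 < x ≤ 320; integers 185 through 320: 136 values.

136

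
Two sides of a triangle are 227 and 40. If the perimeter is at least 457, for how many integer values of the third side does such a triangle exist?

Triangle inequality: 187 < x < 267. Perimeter ≥ 457 gives x ≥ 457 − 227 − 40 = 190.
So 190 ≤ x < 267; integers 190 through 266: 77 values.

77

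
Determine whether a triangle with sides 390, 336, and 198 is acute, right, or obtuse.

right

Compare the square of the longest side to the sum of squares of the other two: 198² + 336² = 152100 = 390².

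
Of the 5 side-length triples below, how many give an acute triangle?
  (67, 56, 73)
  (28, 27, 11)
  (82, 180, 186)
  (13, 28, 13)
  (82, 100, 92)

4

(67,56,73): 56²+67² = 7625 > 5329 = 73² → acute
(28,27,11): 11²+27² = 850 > 784 = 28² → acute
(82,180,186): 82²+180² = 39124 > 34596 = 186² → acute
(13,28,13): 13+13 ≤ 28, not a triangle
(82,100,92): 82²+92² = 15188 > 10000 = 100² → acute
4 of the 5 are acute.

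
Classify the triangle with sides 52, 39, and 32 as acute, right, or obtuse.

Compare the square of the longest side to the sum of squares of the other two: 32² + 39² = 2545 < 2704 = 52².

obtuse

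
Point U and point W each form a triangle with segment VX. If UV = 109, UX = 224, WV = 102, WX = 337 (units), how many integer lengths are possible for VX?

97

From triangle UVX: 115 < VX < 333.
From triangle WVX: 235 < VX < 439.
Intersection: 235 < VX < 333, so integers 236 through 332: 97 values.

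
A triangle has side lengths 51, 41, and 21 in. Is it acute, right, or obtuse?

Compare the square of the longest side to the sum of squares of the other two: 21² + 41² = 2122 < 2601 = 51².

obtuse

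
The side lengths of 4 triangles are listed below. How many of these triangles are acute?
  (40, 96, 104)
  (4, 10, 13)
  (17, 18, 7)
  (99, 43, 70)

(40,96,104): 40²+96² = 10816 = 104² → right
(4,10,13): 4²+10² = 116 < 169 = 13² → obtuse
(17,18,7): 7²+17² = 338 > 324 = 18² → acute
(99,43,70): 43²+70² = 6749 < 9801 = 99² → obtuse
1 of the 4 is acute.

1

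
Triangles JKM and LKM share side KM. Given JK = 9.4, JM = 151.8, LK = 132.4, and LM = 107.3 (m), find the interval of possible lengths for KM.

From triangle JKM: |9.4 − 151.8| < KM < 9.4 + 151.8, i.e. 142.4 < KM < 161.2.
From triangle LKM: 25.1 < KM < 239.7.
Both must hold, so KM lies in the intersection.

142.4 < KM < 161.2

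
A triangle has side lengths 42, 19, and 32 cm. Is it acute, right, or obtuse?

Compare the square of the longest side to the sum of squares of the other two: 19² + 32² = 1385 < 1764 = 42².

obtuse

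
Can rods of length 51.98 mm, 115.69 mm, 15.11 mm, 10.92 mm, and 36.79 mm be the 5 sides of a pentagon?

No

For a pentagon, each side must be shorter than the sum of the others.
Here the longest side is 115.69, but the remaining 4 sides sum to only 114.80.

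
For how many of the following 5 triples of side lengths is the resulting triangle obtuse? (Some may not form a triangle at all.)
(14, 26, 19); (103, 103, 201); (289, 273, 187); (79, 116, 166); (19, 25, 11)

4

(14,26,19): 14²+19² = 557 < 676 = 26² → obtuse
(103,103,201): 103²+103² = 21218 < 40401 = 201² → obtuse
(289,273,187): 187²+273² = 109498 > 83521 = 289² → acute
(79,116,166): 79²+116² = 19697 < 27556 = 166² → obtuse
(19,25,11): 11²+19² = 482 < 625 = 25² → obtuse
4 of the 5 are obtuse.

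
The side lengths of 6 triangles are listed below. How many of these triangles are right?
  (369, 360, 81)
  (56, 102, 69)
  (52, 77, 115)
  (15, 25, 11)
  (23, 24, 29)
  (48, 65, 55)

(369,360,81): 81²+360² = 136161 = 369² → right
(56,102,69): 56²+69² = 7897 < 10404 = 102² → obtuse
(52,77,115): 52²+77² = 8633 < 13225 = 115² → obtuse
(15,25,11): 11²+15² = 346 < 625 = 25² → obtuse
(23,24,29): 23²+24² = 1105 > 841 = 29² → acute
(48,65,55): 48²+55² = 5329 > 4225 = 65² → acute
1 of the 6 is right.

1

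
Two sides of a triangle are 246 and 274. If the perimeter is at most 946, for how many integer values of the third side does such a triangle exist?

Triangle inequality: 28 < x < 520. Perimeter ≤ 946 gives x ≤ 946 − 246 − 274 = 426.
So 28 < x ≤ 426; integers 29 through 426: 398 values.

398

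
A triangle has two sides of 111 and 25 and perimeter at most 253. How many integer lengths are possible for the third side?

31

Triangle inequality: 86 < x < 136. Perimeter ≤ 253 gives x ≤ 253 − 111 − 25 = 117.
So 86 < x ≤ 117; integers 87 through 117: 31 values.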